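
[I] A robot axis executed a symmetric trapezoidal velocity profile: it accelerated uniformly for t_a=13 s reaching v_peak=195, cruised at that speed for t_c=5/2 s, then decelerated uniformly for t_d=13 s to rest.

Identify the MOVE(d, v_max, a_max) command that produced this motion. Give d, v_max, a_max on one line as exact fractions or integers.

d=6045/2 v_max=195 a_max=15

a_max = 195/13 = 15
d_a = ½·195·13 = 2535/2; d_c = 195·5/2 = 975/2
d = 2·2535/2 + 975/2 = 6045/2
t_c = 5/2 > 0 ⇒ limit active, v_max = 195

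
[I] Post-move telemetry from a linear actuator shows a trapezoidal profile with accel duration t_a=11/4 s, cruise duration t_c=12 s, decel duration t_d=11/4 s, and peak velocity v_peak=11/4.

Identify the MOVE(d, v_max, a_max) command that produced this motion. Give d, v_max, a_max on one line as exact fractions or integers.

a_max = (11/4)/(11/4) = 1
d_a = ½·11/4·11/4 = 121/32; d_c = 11/4·12 = 33
d = 2·121/32 + 33 = 649/16
t_c = 12 > 0 → v_max = v_peak = 11/4

d=649/16 v_max=11/4 a_max=1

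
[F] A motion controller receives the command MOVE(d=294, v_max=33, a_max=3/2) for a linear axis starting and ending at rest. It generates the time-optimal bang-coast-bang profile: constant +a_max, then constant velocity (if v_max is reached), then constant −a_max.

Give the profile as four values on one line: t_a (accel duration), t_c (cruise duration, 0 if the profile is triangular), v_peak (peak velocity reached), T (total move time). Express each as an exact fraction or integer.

t_a=14 t_c=0 v_peak=21 T=28

(v_max)²/a_max = 33²/(3/2) = 726
294 < 726 ⇒ no cruise
v_peak = √(294·3/2) = √441 = 21
t_a = 21/(3/2) = 14; t_c = 0
T = 2·14 = 28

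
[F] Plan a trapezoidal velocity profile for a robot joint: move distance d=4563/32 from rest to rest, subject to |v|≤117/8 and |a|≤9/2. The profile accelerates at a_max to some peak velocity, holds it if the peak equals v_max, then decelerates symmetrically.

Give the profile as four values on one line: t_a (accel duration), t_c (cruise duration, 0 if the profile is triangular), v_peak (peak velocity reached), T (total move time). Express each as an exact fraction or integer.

t_a=13/4 t_c=13/2 v_peak=117/8 T=13

vₘ²/aₘ = (117/8)²/(9/2) = 1521/32
4563/32 ≥ 1521/32 ⇒ cruise phase
t_a = (117/8)/(9/2) = 13/4; v_peak = 117/8
d_cruise = 4563/32 − 1521/32 = 1521/16; t_c = (1521/16)/(117/8) = 13/2
T = 2·13/4 + 13/2 = 13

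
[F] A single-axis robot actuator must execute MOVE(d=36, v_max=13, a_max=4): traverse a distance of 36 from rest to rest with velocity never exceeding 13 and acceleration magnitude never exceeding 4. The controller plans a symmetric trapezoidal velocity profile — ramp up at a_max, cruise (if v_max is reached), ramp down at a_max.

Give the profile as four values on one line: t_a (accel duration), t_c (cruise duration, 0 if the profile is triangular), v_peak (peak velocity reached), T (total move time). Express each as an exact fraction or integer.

vₘ²/aₘ = 13²/4 = 169/4
36 < 169/4 so t_c = 0
v_peak = √(36·4) = √144 = 12
t_a = 12/4 = 3; t_c = 0
T = 2·3 = 6

t_a=3 t_c=0 v_peak=12 T=6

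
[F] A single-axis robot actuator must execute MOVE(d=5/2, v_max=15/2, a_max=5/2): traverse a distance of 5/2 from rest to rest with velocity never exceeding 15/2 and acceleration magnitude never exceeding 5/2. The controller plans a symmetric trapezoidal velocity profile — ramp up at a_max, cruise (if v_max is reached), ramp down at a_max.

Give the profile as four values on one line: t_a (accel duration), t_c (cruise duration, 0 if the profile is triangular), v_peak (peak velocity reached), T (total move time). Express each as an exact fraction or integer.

t_a=1 t_c=0 v_peak=5/2 T=2

v_max²/a_max = (15/2)²/(5/2) = 45/2
5/2 < 45/2 → triangular
v_peak = √(5/2·5/2) = √(25/4) = 5/2
t_a = (5/2)/(5/2) = 1; t_c = 0
T = 2·1 = 2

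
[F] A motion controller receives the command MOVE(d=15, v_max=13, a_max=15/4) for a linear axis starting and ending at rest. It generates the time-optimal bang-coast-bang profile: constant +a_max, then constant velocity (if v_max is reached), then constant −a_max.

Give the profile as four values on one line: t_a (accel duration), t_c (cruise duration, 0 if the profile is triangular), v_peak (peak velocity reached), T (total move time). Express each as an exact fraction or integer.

t_a=2 t_c=0 v_peak=15/2 T=4

(v_max)²/a_max = 13²/(15/4) = 676/15
15 < 676/15 ⇒ no cruise
v_peak = √(15·15/4) = √(225/4) = 15/2
t_a = (15/2)/(15/4) = 2; t_c = 0
T = 2·2 = 4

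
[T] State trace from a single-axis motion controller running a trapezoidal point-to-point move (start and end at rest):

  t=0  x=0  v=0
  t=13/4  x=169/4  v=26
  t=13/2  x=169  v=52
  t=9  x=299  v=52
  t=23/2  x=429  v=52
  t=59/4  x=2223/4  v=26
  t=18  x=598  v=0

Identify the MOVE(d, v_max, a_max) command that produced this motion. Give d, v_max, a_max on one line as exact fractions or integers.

final state: t=18, x=598, v=0 → d = 598
a_max = (26−0)/(13/4−0) = 8
max v = 52 over t∈[13/2,23/2] → v_max = 52
check: 52·(13/2+5) = 598 ✓

d=598 v_max=52 a_max=8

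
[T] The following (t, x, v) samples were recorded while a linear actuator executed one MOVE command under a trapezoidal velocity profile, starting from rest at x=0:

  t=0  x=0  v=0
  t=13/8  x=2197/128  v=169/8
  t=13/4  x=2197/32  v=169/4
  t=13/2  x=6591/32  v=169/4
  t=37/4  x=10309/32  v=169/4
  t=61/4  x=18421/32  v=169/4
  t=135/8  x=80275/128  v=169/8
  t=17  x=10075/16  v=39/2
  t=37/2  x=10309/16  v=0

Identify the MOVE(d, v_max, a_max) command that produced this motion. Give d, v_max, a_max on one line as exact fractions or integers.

d=10309/16 v_max=169/4 a_max=13

final state: t=37/2, x=10309/16, v=0 → d = 10309/16
a_max = (169/8−0)/(13/8−0) = 13
max v = 169/4 over t∈[13/4,61/4] → v_max = 169/4
check: 169/4·(13/4+12) = 10309/16 ✓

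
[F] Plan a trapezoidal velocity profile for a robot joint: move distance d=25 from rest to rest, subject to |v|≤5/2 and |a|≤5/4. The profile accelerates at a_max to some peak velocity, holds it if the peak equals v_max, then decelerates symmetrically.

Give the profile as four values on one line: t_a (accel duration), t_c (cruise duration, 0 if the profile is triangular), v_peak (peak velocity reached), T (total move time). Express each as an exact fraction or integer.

vₘ²/aₘ = (5/2)²/(5/4) = 5
25 ≥ 5 ⇒ cruise phase
t_a = (5/2)/(5/4) = 2; v_peak = 5/2
d_cruise = 25 − 5 = 20; t_c = 20/(5/2) = 8
T = 2·2 + 8 = 12

t_a=2 t_c=8 v_peak=5/2 T=12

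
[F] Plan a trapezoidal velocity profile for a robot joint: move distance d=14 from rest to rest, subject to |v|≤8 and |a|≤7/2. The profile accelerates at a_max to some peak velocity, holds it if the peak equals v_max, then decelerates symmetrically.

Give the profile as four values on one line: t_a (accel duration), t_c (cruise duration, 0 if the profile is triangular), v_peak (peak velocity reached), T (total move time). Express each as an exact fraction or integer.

v_max²/a_max = 8²/(7/2) = 128/7
14 < 128/7 → triangular
v_peak = √(14·7/2) = √49 = 7
t_a = 7/(7/2) = 2; t_c = 0
T = 2·2 = 4

t_a=2 t_c=0 v_peak=7 T=4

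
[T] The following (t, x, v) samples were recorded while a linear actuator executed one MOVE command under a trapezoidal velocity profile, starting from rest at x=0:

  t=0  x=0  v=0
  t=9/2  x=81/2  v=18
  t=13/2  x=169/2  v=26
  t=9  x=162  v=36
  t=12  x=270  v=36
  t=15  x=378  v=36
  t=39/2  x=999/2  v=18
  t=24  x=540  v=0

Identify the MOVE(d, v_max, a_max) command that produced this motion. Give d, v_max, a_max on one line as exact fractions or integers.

d=540 v_max=36 a_max=4

final state: t=24, x=540, v=0 → d = 540
a_max = (18−0)/(9/2−0) = 4
max v = 36 over t∈[9,15] → v_max = 36
check: 36·(9+6) = 540 ✓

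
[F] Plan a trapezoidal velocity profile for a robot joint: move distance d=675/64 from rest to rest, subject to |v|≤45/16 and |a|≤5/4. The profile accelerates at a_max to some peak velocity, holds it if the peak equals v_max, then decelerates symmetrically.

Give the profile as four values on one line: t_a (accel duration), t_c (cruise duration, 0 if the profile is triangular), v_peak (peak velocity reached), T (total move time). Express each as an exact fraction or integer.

t_a=9/4 t_c=3/2 v_peak=45/16 T=6

v_max²/a_max = (45/16)²/(5/4) = 405/64
675/64 ≥ 405/64 so v_max reached
t_a = (45/16)/(5/4) = 9/4; v_peak = 45/16
d_cruise = 675/64 − 405/64 = 135/32; t_c = (135/32)/(45/16) = 3/2
T = 2·9/4 + 3/2 = 6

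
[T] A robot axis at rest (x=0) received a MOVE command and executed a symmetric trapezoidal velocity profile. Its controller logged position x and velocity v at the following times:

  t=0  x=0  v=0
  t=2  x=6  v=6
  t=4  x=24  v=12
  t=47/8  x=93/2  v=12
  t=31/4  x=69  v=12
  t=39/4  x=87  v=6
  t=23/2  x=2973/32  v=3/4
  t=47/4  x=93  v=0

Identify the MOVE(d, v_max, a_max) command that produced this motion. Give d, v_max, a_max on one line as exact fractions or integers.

final state: t=47/4, x=93, v=0 → d = 93
a_max = (6−0)/(2−0) = 3
max v = 12 over t∈[4,31/4] → v_max = 12
check: 12·(4+15/4) = 93 ✓

d=93 v_max=12 a_max=3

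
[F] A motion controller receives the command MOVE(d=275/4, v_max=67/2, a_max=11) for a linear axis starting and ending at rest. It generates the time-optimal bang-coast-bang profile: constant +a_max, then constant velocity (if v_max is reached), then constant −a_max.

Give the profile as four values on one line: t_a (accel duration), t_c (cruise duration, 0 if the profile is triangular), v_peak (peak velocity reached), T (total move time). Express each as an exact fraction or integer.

t_a=5/2 t_c=0 v_peak=55/2 T=5

(v_max)²/a_max = (67/2)²/11 = 4489/44
275/4 < 4489/44 → triangular
v_peak = √(275/4·11) = √(3025/4) = 55/2
t_a = (55/2)/11 = 5/2; t_c = 0
T = 2·5/2 = 5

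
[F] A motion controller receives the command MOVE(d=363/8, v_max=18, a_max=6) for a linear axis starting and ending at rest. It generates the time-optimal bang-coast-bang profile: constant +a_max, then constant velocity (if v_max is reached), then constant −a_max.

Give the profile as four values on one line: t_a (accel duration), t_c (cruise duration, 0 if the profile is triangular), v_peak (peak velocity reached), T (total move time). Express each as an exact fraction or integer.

vₘ²/aₘ = 18²/6 = 54
363/8 < 54 ⇒ no cruise
v_peak = √(363/8·6) = √(1089/4) = 33/2
t_a = (33/2)/6 = 11/4; t_c = 0
T = 2·11/4 = 11/2

t_a=11/4 t_c=0 v_peak=33/2 T=11/2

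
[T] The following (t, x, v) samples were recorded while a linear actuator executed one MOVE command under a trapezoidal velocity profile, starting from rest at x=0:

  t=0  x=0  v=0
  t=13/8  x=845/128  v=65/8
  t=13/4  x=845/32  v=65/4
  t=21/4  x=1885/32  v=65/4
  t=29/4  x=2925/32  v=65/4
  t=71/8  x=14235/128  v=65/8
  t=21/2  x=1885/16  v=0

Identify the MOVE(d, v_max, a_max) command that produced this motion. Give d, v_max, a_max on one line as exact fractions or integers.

final state: t=21/2, x=1885/16, v=0 → d = 1885/16
a_max = (65/8−0)/(13/8−0) = 5
max v = 65/4 over t∈[13/4,29/4] → v_max = 65/4
check: 65/4·(13/4+4) = 1885/16 ✓

d=1885/16 v_max=65/4 a_max=5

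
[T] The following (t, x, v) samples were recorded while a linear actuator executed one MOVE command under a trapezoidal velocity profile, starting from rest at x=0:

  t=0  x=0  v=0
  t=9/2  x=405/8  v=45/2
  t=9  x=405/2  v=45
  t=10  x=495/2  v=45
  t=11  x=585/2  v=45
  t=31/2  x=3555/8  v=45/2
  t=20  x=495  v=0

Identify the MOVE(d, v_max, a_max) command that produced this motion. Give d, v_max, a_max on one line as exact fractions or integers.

final state: t=20, x=495, v=0 → d = 495
a_max = (45/2−0)/(9/2−0) = 5
max v = 45 over t∈[9,11] → v_max = 45
check: 45·(9+2) = 495 ✓

d=495 v_max=45 a_max=5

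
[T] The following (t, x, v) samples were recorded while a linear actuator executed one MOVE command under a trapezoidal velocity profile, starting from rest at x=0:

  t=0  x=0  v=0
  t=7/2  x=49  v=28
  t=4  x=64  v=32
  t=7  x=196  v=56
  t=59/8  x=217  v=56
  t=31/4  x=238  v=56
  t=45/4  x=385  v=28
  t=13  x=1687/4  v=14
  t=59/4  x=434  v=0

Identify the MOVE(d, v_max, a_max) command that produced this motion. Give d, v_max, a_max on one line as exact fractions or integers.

final state: t=59/4, x=434, v=0 → d = 434
a_max = (28−0)/(7/2−0) = 8
max v = 56 over t∈[7,31/4] → v_max = 56
check: 56·(7+3/4) = 434 ✓

d=434 v_max=56 a_max=8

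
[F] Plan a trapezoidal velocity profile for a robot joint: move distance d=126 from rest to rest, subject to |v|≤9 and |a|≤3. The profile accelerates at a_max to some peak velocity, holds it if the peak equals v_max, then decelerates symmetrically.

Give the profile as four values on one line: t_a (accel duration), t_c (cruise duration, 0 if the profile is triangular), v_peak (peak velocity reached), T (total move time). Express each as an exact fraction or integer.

vₘ²/aₘ = 9²/3 = 27
126 ≥ 27 so v_max reached
t_a = 9/3 = 3; v_peak = 9
d_cruise = 126 − 27 = 99; t_c = 99/9 = 11
T = 2·3 + 11 = 17

t_a=3 t_c=11 v_peak=9 T=17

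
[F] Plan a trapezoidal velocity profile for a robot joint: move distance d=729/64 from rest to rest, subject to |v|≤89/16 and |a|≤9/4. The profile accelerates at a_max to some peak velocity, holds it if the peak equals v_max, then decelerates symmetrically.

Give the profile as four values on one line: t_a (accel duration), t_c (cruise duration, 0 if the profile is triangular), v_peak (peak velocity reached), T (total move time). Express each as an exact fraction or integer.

v_max²/a_max = (89/16)²/(9/4) = 7921/576
729/64 < 7921/576 ⇒ no cruise
v_peak = √(729/64·9/4) = √(6561/256) = 81/16
t_a = (81/16)/(9/4) = 9/4; t_c = 0
T = 2·9/4 = 9/2

t_a=9/4 t_c=0 v_peak=81/16 T=9/2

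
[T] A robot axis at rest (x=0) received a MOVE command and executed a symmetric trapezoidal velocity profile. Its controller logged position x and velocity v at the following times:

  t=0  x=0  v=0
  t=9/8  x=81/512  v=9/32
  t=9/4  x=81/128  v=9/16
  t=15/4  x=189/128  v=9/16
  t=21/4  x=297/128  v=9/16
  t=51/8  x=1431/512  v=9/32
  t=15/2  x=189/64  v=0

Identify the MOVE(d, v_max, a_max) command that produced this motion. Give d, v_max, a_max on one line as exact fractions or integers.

d=189/64 v_max=9/16 a_max=1/4

final state: t=15/2, x=189/64, v=0 → d = 189/64
a_max = (9/32−0)/(9/8−0) = 1/4
max v = 9/16 over t∈[9/4,21/4] → v_max = 9/16
check: 9/16·(9/4+3) = 189/64 ✓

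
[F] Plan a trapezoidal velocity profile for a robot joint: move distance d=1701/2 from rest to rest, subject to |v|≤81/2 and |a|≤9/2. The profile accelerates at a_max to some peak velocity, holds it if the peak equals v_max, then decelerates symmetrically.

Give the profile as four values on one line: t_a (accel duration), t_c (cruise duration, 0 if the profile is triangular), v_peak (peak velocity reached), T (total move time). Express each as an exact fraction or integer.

vₘ²/aₘ = (81/2)²/(9/2) = 729/2
1701/2 ≥ 729/2 → trapezoidal
t_a = (81/2)/(9/2) = 9; v_peak = 81/2
d_cruise = 1701/2 − 729/2 = 486; t_c = 486/(81/2) = 12
T = 2·9 + 12 = 30

t_a=9 t_c=12 v_peak=81/2 T=30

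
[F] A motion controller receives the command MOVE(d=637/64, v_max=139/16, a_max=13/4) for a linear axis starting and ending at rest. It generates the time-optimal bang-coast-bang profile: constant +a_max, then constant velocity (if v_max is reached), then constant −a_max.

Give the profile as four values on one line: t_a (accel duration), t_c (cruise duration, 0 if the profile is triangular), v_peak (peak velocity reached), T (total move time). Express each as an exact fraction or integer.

(v_max)²/a_max = (139/16)²/(13/4) = 19321/832
637/64 < 19321/832 so t_c = 0
v_peak = √(637/64·13/4) = √(8281/256) = 91/16
t_a = (91/16)/(13/4) = 7/4; t_c = 0
T = 2·7/4 = 7/2

t_a=7/4 t_c=0 v_peak=91/16 T=7/2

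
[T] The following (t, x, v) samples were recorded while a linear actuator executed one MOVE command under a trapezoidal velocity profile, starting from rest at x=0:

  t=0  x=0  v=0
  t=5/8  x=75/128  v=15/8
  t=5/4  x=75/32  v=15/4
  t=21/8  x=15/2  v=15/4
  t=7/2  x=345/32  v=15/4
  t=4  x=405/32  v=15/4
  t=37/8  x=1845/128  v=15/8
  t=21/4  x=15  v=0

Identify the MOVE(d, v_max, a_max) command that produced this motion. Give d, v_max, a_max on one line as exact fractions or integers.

final state: t=21/4, x=15, v=0 → d = 15
a_max = (15/8−0)/(5/8−0) = 3
max v = 15/4 over t∈[5/4,4] → v_max = 15/4
check: 15/4·(5/4+11/4) = 15 ✓

d=15 v_max=15/4 a_max=3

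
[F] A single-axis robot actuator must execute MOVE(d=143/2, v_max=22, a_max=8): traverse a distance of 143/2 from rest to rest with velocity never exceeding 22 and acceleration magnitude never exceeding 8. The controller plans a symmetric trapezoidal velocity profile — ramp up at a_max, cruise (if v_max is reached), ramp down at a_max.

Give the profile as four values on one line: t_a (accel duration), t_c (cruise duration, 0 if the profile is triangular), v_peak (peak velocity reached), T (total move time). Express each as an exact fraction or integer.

v_max²/a_max = 22²/8 = 121/2
143/2 ≥ 121/2 ⇒ cruise phase
t_a = 22/8 = 11/4; v_peak = 22
d_cruise = 143/2 − 121/2 = 11; t_c = 11/22 = 1/2
T = 2·11/4 + 1/2 = 6

t_a=11/4 t_c=1/2 v_peak=22 T=6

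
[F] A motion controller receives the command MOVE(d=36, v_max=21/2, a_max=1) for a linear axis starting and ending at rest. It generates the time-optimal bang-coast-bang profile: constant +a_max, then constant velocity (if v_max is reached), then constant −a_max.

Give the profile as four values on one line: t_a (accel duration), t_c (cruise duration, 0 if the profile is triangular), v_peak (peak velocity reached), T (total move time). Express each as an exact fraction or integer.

(v_max)²/a_max = (21/2)²/1 = 441/4
36 < 441/4 ⇒ no cruise
v_peak = √(36·1) = √36 = 6
t_a = 6/1 = 6; t_c = 0
T = 2·6 = 12

t_a=6 t_c=0 v_peak=6 T=12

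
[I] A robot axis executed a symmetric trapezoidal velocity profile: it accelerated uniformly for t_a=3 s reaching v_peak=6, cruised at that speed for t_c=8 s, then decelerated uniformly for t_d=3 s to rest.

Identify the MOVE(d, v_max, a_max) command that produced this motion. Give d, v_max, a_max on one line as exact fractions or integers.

a_max = 6/3 = 2
d_a = ½·6·3 = 9; d_c = 6·8 = 48
d = 2·9 + 48 = 66
t_c = 8 > 0 ⇒ limit active, v_max = 6

d=66 v_max=6 a_max=2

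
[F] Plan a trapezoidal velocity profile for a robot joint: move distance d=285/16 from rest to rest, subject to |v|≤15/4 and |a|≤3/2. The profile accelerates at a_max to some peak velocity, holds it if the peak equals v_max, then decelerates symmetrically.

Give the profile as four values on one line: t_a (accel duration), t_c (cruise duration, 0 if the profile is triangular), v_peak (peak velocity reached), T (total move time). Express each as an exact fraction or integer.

t_a=5/2 t_c=9/4 v_peak=15/4 T=29/4

(v_max)²/a_max = (15/4)²/(3/2) = 75/8
285/16 ≥ 75/8 so v_max reached
t_a = (15/4)/(3/2) = 5/2; v_peak = 15/4
d_cruise = 285/16 − 75/8 = 135/16; t_c = (135/16)/(15/4) = 9/4
T = 2·5/2 + 9/4 = 29/4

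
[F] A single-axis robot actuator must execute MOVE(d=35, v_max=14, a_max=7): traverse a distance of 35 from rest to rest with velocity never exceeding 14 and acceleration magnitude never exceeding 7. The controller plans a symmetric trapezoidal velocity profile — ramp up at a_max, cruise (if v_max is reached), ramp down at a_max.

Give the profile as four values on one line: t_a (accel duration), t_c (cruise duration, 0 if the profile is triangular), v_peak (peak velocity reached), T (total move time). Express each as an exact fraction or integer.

vₘ²/aₘ = 14²/7 = 28
35 ≥ 28 so v_max reached
t_a = 14/7 = 2; v_peak = 14
d_cruise = 35 − 28 = 7; t_c = 7/14 = 1/2
T = 2·2 + 1/2 = 9/2

t_a=2 t_c=1/2 v_peak=14 T=9/2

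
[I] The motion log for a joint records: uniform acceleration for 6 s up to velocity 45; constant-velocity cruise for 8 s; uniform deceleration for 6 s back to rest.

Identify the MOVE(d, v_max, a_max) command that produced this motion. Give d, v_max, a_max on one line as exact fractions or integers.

a_max = 45/6 = 15/2
d_a = ½·45·6 = 135; d_c = 45·8 = 360
d = 2·135 + 360 = 630
t_c = 8 > 0 → v_max = v_peak = 45

d=630 v_max=45 a_max=15/2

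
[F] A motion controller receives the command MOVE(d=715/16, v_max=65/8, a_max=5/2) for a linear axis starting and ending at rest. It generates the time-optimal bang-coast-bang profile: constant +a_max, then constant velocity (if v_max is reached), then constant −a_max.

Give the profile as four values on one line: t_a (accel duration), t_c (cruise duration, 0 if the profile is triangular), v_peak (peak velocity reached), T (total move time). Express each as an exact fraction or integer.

t_a=13/4 t_c=9/4 v_peak=65/8 T=35/4

vₘ²/aₘ = (65/8)²/(5/2) = 845/32
715/16 ≥ 845/32 ⇒ cruise phase
t_a = (65/8)/(5/2) = 13/4; v_peak = 65/8
d_cruise = 715/16 − 845/32 = 585/32; t_c = (585/32)/(65/8) = 9/4
T = 2·13/4 + 9/4 = 35/4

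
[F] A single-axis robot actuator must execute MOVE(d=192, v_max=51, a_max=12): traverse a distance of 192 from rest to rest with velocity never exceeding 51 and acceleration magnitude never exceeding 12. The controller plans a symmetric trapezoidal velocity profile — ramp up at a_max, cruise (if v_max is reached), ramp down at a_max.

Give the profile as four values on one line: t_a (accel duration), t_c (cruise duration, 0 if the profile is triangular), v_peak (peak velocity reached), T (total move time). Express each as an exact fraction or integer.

v_max²/a_max = 51²/12 = 867/4
192 < 867/4 so t_c = 0
v_peak = √(192·12) = √2304 = 48
t_a = 48/12 = 4; t_c = 0
T = 2·4 = 8

t_a=4 t_c=0 v_peak=48 T=8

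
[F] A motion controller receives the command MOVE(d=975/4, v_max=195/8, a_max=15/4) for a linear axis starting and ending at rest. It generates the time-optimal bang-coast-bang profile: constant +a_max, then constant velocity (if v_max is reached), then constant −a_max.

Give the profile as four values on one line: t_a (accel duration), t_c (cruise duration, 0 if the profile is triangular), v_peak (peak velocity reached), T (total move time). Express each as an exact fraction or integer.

v_max²/a_max = (195/8)²/(15/4) = 2535/16
975/4 ≥ 2535/16 so v_max reached
t_a = (195/8)/(15/4) = 13/2; v_peak = 195/8
d_cruise = 975/4 − 2535/16 = 1365/16; t_c = (1365/16)/(195/8) = 7/2
T = 2·13/2 + 7/2 = 33/2

t_a=13/2 t_c=7/2 v_peak=195/8 T=33/2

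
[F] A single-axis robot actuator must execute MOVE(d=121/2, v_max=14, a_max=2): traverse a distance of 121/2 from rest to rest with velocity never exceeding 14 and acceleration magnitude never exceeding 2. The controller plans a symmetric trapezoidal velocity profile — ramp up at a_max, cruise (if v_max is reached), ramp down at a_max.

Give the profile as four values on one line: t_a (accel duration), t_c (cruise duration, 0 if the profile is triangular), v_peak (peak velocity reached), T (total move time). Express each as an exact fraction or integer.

t_a=11/2 t_c=0 v_peak=11 T=11

v_max²/a_max = 14²/2 = 98
121/2 < 98 so t_c = 0
v_peak = √(121/2·2) = √121 = 11
t_a = 11/2; t_c = 0
T = 2·11/2 = 11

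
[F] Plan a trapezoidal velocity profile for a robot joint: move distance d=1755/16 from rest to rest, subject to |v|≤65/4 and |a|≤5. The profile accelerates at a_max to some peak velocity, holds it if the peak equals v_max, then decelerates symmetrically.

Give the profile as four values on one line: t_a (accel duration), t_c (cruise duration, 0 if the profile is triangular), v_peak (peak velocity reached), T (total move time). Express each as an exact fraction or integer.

t_a=13/4 t_c=7/2 v_peak=65/4 T=10

v_max²/a_max = (65/4)²/5 = 845/16
1755/16 ≥ 845/16 → trapezoidal
t_a = (65/4)/5 = 13/4; v_peak = 65/4
d_cruise = 1755/16 − 845/16 = 455/8; t_c = (455/8)/(65/4) = 7/2
T = 2·13/4 + 7/2 = 10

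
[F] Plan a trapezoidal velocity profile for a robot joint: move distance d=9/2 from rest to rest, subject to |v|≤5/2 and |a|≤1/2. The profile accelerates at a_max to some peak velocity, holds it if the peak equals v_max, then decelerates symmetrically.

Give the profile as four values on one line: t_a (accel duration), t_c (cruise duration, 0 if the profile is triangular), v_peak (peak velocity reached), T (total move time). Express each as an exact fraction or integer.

t_a=3 t_c=0 v_peak=3/2 T=6

(v_max)²/a_max = (5/2)²/(1/2) = 25/2
9/2 < 25/2 → triangular
v_peak = √(9/2·1/2) = √(9/4) = 3/2
t_a = (3/2)/(1/2) = 3; t_c = 0
T = 2·3 = 6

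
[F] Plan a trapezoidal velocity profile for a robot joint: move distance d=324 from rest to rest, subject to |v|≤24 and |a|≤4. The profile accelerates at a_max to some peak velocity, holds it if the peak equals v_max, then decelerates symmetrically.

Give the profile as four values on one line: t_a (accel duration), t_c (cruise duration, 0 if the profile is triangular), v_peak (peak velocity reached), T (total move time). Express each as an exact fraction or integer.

vₘ²/aₘ = 24²/4 = 144
324 ≥ 144 → trapezoidal
t_a = 24/4 = 6; v_peak = 24
d_cruise = 324 − 144 = 180; t_c = 180/24 = 15/2
T = 2·6 + 15/2 = 39/2

t_a=6 t_c=15/2 v_peak=24 T=39/2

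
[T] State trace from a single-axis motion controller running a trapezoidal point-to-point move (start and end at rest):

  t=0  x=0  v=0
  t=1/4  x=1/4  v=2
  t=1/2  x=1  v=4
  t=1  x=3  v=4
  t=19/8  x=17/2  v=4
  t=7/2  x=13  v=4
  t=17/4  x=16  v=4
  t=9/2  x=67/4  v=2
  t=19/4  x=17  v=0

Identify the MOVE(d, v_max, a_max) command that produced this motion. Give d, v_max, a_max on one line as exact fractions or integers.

d=17 v_max=4 a_max=8

final state: t=19/4, x=17, v=0 → d = 17
a_max = (2−0)/(1/4−0) = 8
max v = 4 over t∈[1/2,17/4] → v_max = 4
check: 4·(1/2+15/4) = 17 ✓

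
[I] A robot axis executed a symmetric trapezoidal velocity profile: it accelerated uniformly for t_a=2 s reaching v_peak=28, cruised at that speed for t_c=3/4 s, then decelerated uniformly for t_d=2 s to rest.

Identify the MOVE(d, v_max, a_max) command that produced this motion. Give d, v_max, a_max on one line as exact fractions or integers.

a_max = 28/2 = 14
d_a = ½·28·2 = 28; d_c = 28·3/4 = 21
d = 2·28 + 21 = 77
t_c = 3/4 > 0 → v_max = v_peak = 28

d=77 v_max=28 a_max=14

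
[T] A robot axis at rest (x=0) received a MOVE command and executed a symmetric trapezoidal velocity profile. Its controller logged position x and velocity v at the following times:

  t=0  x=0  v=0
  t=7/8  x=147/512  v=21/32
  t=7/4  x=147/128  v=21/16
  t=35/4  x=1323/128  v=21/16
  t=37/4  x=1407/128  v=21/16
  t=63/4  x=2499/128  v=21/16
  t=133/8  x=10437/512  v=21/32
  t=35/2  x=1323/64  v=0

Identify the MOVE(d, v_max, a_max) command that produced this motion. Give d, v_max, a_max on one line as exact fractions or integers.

final state: t=35/2, x=1323/64, v=0 → d = 1323/64
a_max = (21/32−0)/(7/8−0) = 3/4
max v = 21/16 over t∈[7/4,63/4] → v_max = 21/16
check: 21/16·(7/4+14) = 1323/64 ✓

d=1323/64 v_max=21/16 a_max=3/4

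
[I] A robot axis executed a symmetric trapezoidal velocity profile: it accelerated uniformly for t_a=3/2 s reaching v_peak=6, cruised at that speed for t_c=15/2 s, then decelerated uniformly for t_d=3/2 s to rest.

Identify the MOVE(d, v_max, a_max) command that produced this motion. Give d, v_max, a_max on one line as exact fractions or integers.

a_max = 6/(3/2) = 4
d_a = ½·6·3/2 = 9/2; d_c = 6·15/2 = 45
d = 2·9/2 + 45 = 54
t_c = 15/2 > 0 ⇒ limit active, v_max = 6

d=54 v_max=6 a_max=4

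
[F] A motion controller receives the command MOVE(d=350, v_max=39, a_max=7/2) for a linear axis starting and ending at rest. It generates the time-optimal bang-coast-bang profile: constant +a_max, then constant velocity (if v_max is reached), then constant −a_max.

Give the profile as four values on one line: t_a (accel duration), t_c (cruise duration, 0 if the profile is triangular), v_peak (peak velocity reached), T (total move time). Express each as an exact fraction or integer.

v_max²/a_max = 39²/(7/2) = 3042/7
350 < 3042/7 → triangular
v_peak = √(350·7/2) = √1225 = 35
t_a = 35/(7/2) = 10; t_c = 0
T = 2·10 = 20

t_a=10 t_c=0 v_peak=35 T=20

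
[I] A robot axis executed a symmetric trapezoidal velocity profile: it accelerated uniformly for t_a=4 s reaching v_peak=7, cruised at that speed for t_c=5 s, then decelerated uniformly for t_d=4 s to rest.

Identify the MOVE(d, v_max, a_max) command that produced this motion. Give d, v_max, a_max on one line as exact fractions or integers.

d=63 v_max=7 a_max=7/4

a_max = 7/4
d_a = ½·7·4 = 14; d_c = 7·5 = 35
d = 2·14 + 35 = 63
t_c = 5 > 0 ⇒ limit active, v_max = 7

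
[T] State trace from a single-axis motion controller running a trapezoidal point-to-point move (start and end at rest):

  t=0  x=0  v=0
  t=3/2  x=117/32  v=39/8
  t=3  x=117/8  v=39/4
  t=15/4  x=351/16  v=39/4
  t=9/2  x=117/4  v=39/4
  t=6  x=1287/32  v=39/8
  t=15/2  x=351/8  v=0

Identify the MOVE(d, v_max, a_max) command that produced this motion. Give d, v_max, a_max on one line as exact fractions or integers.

final state: t=15/2, x=351/8, v=0 → d = 351/8
a_max = (39/8−0)/(3/2−0) = 13/4
max v = 39/4 over t∈[3,9/2] → v_max = 39/4
check: 39/4·(3+3/2) = 351/8 ✓

d=351/8 v_max=39/4 a_max=13/4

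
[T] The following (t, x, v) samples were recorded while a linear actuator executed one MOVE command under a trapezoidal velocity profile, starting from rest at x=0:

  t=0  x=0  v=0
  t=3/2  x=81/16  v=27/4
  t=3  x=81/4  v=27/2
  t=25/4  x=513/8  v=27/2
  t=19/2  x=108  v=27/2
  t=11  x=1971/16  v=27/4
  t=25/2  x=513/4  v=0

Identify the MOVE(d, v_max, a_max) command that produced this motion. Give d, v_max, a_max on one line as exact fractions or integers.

final state: t=25/2, x=513/4, v=0 → d = 513/4
a_max = (27/4−0)/(3/2−0) = 9/2
max v = 27/2 over t∈[3,19/2] → v_max = 27/2
check: 27/2·(3+13/2) = 513/4 ✓

d=513/4 v_max=27/2 a_max=9/2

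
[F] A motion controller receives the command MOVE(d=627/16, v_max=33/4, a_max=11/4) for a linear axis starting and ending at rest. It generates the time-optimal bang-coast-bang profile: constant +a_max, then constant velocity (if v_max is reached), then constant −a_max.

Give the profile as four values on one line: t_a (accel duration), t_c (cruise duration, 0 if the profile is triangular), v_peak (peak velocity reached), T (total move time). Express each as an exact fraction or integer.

v_max²/a_max = (33/4)²/(11/4) = 99/4
627/16 ≥ 99/4 ⇒ cruise phase
t_a = (33/4)/(11/4) = 3; v_peak = 33/4
d_cruise = 627/16 − 99/4 = 231/16; t_c = (231/16)/(33/4) = 7/4
T = 2·3 + 7/4 = 31/4

t_a=3 t_c=7/4 v_peak=33/4 T=31/4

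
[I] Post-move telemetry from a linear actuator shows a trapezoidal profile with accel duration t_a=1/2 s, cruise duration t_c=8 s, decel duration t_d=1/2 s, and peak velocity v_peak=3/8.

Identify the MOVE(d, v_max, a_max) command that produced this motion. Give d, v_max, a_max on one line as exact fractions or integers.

a_max = (3/8)/(1/2) = 3/4
d_a = ½·3/8·1/2 = 3/32; d_c = 3/8·8 = 3
d = 2·3/32 + 3 = 51/16
t_c = 8 > 0 ⇒ limit active, v_max = 3/8

d=51/16 v_max=3/8 a_max=3/4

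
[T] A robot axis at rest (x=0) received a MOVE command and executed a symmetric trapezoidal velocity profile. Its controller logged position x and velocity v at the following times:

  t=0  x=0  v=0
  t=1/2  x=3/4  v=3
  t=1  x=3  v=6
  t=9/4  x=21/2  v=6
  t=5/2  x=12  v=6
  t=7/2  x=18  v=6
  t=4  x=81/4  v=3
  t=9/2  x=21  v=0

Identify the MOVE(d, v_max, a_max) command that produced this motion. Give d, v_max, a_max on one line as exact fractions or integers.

final state: t=9/2, x=21, v=0 → d = 21
a_max = (3−0)/(1/2−0) = 6
max v = 6 over t∈[1,7/2] → v_max = 6
check: 6·(1+5/2) = 21 ✓

d=21 v_max=6 a_max=6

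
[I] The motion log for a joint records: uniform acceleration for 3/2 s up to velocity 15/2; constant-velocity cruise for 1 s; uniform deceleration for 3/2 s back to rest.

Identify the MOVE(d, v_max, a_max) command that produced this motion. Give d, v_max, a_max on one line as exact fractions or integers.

d=75/4 v_max=15/2 a_max=5

a_max = (15/2)/(3/2) = 5
d_a = ½·15/2·3/2 = 45/8; d_c = 15/2·1 = 15/2
d = 2·45/8 + 15/2 = 75/4
t_c = 1 > 0 so v_max = 15/2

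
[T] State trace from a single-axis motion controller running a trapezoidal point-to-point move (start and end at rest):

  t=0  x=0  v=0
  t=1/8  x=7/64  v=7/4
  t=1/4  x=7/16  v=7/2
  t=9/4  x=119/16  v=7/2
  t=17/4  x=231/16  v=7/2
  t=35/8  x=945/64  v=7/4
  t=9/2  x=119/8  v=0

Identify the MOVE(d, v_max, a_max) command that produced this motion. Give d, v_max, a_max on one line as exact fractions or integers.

d=119/8 v_max=7/2 a_max=14

final state: t=9/2, x=119/8, v=0 → d = 119/8
a_max = (7/4−0)/(1/8−0) = 14
max v = 7/2 over t∈[1/4,17/4] → v_max = 7/2
check: 7/2·(1/4+4) = 119/8 ✓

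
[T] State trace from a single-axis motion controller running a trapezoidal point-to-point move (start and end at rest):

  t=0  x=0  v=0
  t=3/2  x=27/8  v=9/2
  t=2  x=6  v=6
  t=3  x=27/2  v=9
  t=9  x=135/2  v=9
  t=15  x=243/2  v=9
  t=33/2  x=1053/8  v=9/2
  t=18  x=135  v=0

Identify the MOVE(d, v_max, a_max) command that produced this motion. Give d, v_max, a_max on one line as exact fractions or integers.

d=135 v_max=9 a_max=3

final state: t=18, x=135, v=0 → d = 135
a_max = (9/2−0)/(3/2−0) = 3
max v = 9 over t∈[3,15] → v_max = 9
check: 9·(3+12) = 135 ✓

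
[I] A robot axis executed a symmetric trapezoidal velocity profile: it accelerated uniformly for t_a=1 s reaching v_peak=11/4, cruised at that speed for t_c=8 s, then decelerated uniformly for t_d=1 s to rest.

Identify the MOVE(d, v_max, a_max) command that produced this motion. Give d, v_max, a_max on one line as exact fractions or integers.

d=99/4 v_max=11/4 a_max=11/4

a_max = (11/4)/1 = 11/4
d_a = ½·11/4·1 = 11/8; d_c = 11/4·8 = 22
d = 2·11/8 + 22 = 99/4
t_c = 8 > 0 so v_max = 11/4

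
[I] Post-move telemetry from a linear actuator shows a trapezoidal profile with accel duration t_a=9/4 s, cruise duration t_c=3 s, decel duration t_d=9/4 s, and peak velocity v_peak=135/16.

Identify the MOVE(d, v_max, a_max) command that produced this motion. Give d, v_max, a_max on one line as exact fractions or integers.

a_max = (135/16)/(9/4) = 15/4
d_a = ½·135/16·9/4 = 1215/128; d_c = 135/16·3 = 405/16
d = 2·1215/128 + 405/16 = 2835/64
t_c = 3 > 0 → v_max = v_peak = 135/16

d=2835/64 v_max=135/16 a_max=15/4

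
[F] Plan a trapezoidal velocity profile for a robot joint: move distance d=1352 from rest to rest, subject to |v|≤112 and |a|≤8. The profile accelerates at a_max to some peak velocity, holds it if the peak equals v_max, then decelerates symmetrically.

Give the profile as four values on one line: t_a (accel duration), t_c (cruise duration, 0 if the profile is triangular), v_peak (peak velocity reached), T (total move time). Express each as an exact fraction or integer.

v_max²/a_max = 112²/8 = 1568
1352 < 1568 so t_c = 0
v_peak = √(1352·8) = √10816 = 104
t_a = 104/8 = 13; t_c = 0
T = 2·13 = 26

t_a=13 t_c=0 v_peak=104 T=26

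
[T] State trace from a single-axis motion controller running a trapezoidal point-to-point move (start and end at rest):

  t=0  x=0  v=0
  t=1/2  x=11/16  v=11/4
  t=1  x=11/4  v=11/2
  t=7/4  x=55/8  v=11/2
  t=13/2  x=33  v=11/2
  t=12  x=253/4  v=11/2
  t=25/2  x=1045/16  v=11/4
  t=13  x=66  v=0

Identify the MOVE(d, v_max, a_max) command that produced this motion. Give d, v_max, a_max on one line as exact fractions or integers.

d=66 v_max=11/2 a_max=11/2

final state: t=13, x=66, v=0 → d = 66
a_max = (11/4−0)/(1/2−0) = 11/2
max v = 11/2 over t∈[1,12] → v_max = 11/2
check: 11/2·(1+11) = 66 ✓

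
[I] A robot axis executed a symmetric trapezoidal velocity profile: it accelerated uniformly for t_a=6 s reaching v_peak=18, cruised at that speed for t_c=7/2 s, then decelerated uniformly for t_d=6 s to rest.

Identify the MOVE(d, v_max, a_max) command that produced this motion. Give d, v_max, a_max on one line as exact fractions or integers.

d=171 v_max=18 a_max=3

a_max = 18/6 = 3
d_a = ½·18·6 = 54; d_c = 18·7/2 = 63
d = 2·54 + 63 = 171
t_c = 7/2 > 0 → v_max = v_peak = 18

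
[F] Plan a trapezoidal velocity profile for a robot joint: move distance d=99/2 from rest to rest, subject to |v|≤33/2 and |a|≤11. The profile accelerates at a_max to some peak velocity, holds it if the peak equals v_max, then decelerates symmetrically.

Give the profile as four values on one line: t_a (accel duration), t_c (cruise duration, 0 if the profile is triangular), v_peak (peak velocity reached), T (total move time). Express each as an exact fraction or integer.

(v_max)²/a_max = (33/2)²/11 = 99/4
99/2 ≥ 99/4 so v_max reached
t_a = (33/2)/11 = 3/2; v_peak = 33/2
d_cruise = 99/2 − 99/4 = 99/4; t_c = (99/4)/(33/2) = 3/2
T = 2·3/2 + 3/2 = 9/2

t_a=3/2 t_c=3/2 v_peak=33/2 T=9/2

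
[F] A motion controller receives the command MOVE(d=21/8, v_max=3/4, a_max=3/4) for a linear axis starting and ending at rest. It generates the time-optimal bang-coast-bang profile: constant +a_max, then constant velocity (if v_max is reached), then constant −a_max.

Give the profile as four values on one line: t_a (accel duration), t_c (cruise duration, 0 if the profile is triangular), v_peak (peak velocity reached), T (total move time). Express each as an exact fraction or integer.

t_a=1 t_c=5/2 v_peak=3/4 T=9/2

vₘ²/aₘ = (3/4)²/(3/4) = 3/4
21/8 ≥ 3/4 → trapezoidal
t_a = (3/4)/(3/4) = 1; v_peak = 3/4
d_cruise = 21/8 − 3/4 = 15/8; t_c = (15/8)/(3/4) = 5/2
T = 2·1 + 5/2 = 9/2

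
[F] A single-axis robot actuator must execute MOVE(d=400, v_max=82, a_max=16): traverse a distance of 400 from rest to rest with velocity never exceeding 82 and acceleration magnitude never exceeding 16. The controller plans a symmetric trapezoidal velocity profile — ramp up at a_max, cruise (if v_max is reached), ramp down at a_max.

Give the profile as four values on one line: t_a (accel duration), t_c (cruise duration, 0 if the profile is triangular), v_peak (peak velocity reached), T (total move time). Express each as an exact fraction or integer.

vₘ²/aₘ = 82²/16 = 1681/4
400 < 1681/4 → triangular
v_peak = √(400·16) = √6400 = 80
t_a = 80/16 = 5; t_c = 0
T = 2·5 = 10

t_a=5 t_c=0 v_peak=80 T=10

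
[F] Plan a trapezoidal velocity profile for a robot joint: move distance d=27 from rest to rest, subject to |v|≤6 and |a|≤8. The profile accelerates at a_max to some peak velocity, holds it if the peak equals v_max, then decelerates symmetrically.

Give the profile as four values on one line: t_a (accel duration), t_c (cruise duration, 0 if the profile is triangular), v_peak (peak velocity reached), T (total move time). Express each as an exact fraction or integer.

v_max²/a_max = 6²/8 = 9/2
27 ≥ 9/2 so v_max reached
t_a = 6/8 = 3/4; v_peak = 6
d_cruise = 27 − 9/2 = 45/2; t_c = (45/2)/6 = 15/4
T = 2·3/4 + 15/4 = 21/4

t_a=3/4 t_c=15/4 v_peak=6 T=21/4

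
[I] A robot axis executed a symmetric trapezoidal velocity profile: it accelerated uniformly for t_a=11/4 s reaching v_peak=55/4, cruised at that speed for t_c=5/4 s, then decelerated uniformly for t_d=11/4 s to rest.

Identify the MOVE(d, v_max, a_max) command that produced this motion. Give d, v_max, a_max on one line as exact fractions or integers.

a_max = (55/4)/(11/4) = 5
d_a = ½·55/4·11/4 = 605/32; d_c = 55/4·5/4 = 275/16
d = 2·605/32 + 275/16 = 55
t_c = 5/4 > 0 so v_max = 55/4

d=55 v_max=55/4 a_max=5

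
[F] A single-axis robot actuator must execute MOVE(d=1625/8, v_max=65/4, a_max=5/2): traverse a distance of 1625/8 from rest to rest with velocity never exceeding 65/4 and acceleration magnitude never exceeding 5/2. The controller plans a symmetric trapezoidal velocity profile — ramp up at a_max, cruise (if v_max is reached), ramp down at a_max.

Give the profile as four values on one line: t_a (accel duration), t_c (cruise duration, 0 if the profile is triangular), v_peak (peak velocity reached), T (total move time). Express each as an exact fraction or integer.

t_a=13/2 t_c=6 v_peak=65/4 T=19

vₘ²/aₘ = (65/4)²/(5/2) = 845/8
1625/8 ≥ 845/8 so v_max reached
t_a = (65/4)/(5/2) = 13/2; v_peak = 65/4
d_cruise = 1625/8 − 845/8 = 195/2; t_c = (195/2)/(65/4) = 6
T = 2·13/2 + 6 = 19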